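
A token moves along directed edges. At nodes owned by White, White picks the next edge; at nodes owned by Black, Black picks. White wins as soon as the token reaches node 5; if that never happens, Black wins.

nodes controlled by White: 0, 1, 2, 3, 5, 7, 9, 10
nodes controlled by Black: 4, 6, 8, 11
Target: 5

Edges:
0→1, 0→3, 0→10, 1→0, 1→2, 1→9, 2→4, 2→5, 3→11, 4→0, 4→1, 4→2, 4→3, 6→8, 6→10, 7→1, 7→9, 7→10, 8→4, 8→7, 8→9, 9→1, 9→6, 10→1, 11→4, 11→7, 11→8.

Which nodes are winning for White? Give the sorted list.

A0 = {5}
A1: add {2} — 2 (White) has 2→5.
A2: add {1} — 1 (White) has 1→2.
A3: add {0, 7, 9, 10} — 0 (White) has 0→1; 7 (White) has 7→1; 9 (White) has 9→1; 10 (White) has 10→1.
A4 = A3; e.g. 3 (White) has no edge into A3. Fixed point.
White's winning region = {0, 1, 2, 5, 7, 9, 10}.

0, 1, 2, 5, 7, 9, 10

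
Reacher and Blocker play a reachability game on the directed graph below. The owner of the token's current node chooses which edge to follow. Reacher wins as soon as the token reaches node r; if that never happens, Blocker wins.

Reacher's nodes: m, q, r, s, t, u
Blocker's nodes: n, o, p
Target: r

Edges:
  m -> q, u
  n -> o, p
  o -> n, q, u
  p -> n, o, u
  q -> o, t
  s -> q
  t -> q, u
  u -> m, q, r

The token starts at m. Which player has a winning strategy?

Reacher

A0 = {r}
A1: add {u} — u (Reacher) has u→r.
A2: add {m, t} — m (Reacher) has m→u; t (Reacher) has t→u.
m ∈ A2, so Reacher can force the target.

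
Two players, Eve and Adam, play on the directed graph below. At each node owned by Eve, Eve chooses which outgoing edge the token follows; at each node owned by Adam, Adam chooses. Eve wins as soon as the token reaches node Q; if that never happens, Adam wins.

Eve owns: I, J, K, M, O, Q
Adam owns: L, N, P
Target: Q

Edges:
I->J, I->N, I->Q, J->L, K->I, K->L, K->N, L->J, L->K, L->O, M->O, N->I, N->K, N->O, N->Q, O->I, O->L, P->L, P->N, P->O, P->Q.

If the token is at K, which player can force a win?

Eve

A0 = {Q}
A1: add {I} — I (Eve) has I→Q.
A2: add {K, O} — K (Eve) has K→I; O (Eve) has O→I.
K ∈ A2, so Eve can force the target.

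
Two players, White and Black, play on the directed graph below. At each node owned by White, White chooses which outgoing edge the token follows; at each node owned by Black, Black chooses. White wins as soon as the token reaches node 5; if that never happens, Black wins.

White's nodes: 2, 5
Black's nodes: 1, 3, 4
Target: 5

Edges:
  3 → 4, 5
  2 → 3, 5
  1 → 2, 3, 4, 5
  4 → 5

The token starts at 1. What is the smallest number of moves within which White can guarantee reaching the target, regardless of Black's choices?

A0 = {5}
A1: add {2, 4} — 2 (White) has 2→5; 4 (Black): all of {5} already in.
A2: add {3} — 3 (Black): all of {4, 5} already in.
A3: add {1} — 1 (Black): all of {2, 3, 4, 5} already in.
A3 = all vertices. Fixed point.
1 enters the attractor at level 3, so White can force the target in 3 moves from there.

3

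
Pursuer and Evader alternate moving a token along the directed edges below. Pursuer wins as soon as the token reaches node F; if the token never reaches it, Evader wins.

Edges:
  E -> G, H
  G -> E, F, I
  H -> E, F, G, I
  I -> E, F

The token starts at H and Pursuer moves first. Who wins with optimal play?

Pursuer

Track states (vertex, player-to-move).
A0 = {(F,Pursuer), (F,Evader)}
A1: add {(G,Pursuer), (H,Pursuer), (I,Pursuer)}.
(H,Pursuer) ∈ A1 ⇒ Pursuer forces the target.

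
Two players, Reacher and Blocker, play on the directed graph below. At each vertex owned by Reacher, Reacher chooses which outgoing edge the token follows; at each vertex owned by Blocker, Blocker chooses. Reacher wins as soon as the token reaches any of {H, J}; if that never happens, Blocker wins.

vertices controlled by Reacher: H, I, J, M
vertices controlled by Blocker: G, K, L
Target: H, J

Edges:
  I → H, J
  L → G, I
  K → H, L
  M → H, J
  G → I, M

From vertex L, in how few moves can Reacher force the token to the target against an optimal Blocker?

3

A0 = {H, J}
A1: add {I, M} — I (Reacher) has I→H; M (Reacher) has M→H.
A2: add {G} — G (Blocker): all of {I, M} already in.
A3: add {L} — L (Blocker): all of {G, I} already in.
L enters the attractor at level 3, so Reacher can force the target in 3 moves from there.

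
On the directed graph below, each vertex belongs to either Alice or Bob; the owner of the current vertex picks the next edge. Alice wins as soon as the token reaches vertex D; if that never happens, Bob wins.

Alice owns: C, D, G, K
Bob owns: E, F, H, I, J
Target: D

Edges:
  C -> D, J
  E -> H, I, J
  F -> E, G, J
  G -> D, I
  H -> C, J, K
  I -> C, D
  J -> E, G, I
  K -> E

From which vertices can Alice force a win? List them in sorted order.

C, D, G, I

A0 = {D}
A1: add {C, G} — C (Alice) has C→D; G (Alice) has G→D.
A2: add {I} — I (Bob): all of {C, D} already in.
A3 = A2; e.g. E (Bob) can still go to H. Fixed point.
Alice's winning region = {C, D, G, I}.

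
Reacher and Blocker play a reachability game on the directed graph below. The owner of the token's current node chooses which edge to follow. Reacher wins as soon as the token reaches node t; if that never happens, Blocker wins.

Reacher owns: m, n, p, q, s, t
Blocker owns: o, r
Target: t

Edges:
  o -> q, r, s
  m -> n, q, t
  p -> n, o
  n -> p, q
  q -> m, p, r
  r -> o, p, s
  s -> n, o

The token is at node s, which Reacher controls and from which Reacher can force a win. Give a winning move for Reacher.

n

A0 = {t}
A1: add {m} — m (Reacher) has m→t.
A2: add {q} — q (Reacher) has q→m.
A3: add {n} — n (Reacher) has n→q.
A4: add {p, s} — p (Reacher) has p→n; s (Reacher) has s→n.
A5 = A4; e.g. o (Blocker) can still go to r. Fixed point.
From s, successor n is in the attractor (rank 3); the other successor o is not.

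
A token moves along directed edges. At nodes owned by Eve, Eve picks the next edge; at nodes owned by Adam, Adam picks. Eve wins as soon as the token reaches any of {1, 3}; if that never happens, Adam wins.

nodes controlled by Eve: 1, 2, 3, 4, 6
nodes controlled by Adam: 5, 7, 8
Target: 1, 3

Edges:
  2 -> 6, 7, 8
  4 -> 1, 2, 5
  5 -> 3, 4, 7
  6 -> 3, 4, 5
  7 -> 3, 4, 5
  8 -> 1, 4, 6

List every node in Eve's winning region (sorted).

A0 = {1, 3}
A1: add {4, 6} — 4 (Eve) has 4→1; 6 (Eve) has 6→3.
A2: add {2, 8} — 2 (Eve) has 2→6; 8 (Adam): all of {1, 4, 6} already in.
A3 = A2; e.g. 5 (Adam) can still go to 7. Fixed point.
Eve's winning region = {1, 2, 3, 4, 6, 8}.

1, 2, 3, 4, 6, 8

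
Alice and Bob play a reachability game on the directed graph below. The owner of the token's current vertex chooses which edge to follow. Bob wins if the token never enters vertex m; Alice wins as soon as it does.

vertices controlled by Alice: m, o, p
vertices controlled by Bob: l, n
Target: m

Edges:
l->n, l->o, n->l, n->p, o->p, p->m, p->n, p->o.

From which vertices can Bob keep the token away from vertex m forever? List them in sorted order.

l, n

A0 = {m}
A1: add {p} — p (Alice) has p→m.
A2: add {o} — o (Alice) has o→p.
A3 = A2; e.g. l (Bob) can still go to n. Fixed point.
Alice's attractor = {m, o, p}; Bob avoids the target exactly from the complement.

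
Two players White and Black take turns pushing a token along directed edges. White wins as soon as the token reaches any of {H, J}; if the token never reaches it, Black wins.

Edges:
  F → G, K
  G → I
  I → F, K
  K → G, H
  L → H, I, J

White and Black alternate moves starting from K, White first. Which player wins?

Track states (vertex, player-to-move).
A0 = {(H,White), (H,Black), (J,White), (J,Black)}
A1: add {(K,White), (L,White)}.
(K,White) ∈ A1 ⇒ White forces the target.

White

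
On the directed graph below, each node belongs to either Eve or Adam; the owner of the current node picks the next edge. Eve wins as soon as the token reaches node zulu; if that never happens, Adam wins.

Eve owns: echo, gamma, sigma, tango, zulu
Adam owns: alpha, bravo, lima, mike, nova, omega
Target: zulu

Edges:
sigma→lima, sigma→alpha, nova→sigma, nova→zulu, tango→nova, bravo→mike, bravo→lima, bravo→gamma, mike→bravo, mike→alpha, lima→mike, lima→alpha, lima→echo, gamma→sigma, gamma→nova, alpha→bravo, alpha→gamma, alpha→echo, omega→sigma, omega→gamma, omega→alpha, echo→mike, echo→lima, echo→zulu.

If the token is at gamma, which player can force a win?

Adam

A0 = {zulu}
A1: add {echo} — echo (Eve) has echo→zulu.
A2 = A1; e.g. sigma (Eve) has no edge into A1. Fixed point.
gamma never enters the attractor, so Adam can avoid the target forever.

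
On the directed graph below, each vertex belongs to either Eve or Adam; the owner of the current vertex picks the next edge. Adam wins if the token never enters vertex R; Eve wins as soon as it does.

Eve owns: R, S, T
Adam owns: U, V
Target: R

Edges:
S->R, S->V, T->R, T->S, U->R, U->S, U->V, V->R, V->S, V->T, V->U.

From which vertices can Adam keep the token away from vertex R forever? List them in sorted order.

A0 = {R}
A1: add {S, T} — S (Eve) has S→R; T (Eve) has T→R.
A2 = A1; e.g. U (Adam) can still go to V. Fixed point.
Eve's attractor = {R, S, T}; Adam avoids the target exactly from the complement.

U, V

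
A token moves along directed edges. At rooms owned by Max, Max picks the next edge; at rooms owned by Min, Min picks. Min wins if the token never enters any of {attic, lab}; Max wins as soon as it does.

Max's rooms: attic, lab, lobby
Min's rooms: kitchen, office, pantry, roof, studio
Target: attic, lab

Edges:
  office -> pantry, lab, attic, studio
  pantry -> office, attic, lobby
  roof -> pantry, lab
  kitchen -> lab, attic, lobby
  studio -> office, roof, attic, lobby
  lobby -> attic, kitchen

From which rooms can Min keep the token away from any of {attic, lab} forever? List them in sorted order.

A0 = {attic, lab}
A1: add {lobby} — lobby (Max) has lobby→attic.
A2: add {kitchen} — kitchen (Min): all of {lab, attic, lobby} already in.
A3 = A2; e.g. office (Min) can still go to pantry. Fixed point.
Max's attractor = {attic, kitchen, lab, lobby}; Min avoids the target exactly from the complement.

office, pantry, roof, studio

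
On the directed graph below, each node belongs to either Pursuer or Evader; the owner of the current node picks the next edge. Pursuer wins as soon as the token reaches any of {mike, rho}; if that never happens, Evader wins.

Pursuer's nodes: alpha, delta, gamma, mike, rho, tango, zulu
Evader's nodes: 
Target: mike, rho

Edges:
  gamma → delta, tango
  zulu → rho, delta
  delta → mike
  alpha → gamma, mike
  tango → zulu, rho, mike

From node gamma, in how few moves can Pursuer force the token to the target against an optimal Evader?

2

A0 = {mike, rho}
A1: add {alpha, delta, tango, zulu} — zulu (Pursuer) has zulu→rho; delta (Pursuer) has delta→mike; alpha (Pursuer) has alpha→mike; tango (Pursuer) has tango→rho.
A2: add {gamma} — gamma (Pursuer) has gamma→delta.
A2 = all vertices. Fixed point.
gamma enters the attractor at level 2, so Pursuer can force the target in 2 moves from there.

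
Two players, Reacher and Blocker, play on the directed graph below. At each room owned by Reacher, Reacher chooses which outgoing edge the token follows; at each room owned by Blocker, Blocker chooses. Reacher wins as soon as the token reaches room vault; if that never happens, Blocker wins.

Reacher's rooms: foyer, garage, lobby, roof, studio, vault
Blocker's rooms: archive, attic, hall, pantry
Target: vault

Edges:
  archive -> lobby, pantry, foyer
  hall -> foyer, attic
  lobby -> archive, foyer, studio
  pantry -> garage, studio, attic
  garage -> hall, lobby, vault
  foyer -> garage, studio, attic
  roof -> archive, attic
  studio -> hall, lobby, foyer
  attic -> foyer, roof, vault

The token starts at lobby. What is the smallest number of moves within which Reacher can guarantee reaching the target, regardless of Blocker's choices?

3

A0 = {vault}
A1: add {garage} — garage (Reacher) has garage→vault.
A2: add {foyer} — foyer (Reacher) has foyer→garage.
A3: add {lobby, studio} — lobby (Reacher) has lobby→foyer; studio (Reacher) has studio→foyer.
A4 = A3; e.g. archive (Blocker) can still go to pantry. Fixed point.
lobby enters the attractor at level 3, so Reacher can force the target in 3 moves from there.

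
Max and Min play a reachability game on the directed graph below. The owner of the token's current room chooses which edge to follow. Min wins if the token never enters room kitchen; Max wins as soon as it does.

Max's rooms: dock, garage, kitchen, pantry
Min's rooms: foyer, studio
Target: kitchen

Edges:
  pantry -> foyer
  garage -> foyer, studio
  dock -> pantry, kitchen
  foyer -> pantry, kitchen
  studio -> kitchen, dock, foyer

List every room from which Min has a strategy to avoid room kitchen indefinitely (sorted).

foyer, garage, pantry, studio

A0 = {kitchen}
A1: add {dock} — dock (Max) has dock→kitchen.
A2 = A1; e.g. pantry (Max) has no edge into A1. Fixed point.
Max's attractor = {dock, kitchen}; Min avoids the target exactly from the complement.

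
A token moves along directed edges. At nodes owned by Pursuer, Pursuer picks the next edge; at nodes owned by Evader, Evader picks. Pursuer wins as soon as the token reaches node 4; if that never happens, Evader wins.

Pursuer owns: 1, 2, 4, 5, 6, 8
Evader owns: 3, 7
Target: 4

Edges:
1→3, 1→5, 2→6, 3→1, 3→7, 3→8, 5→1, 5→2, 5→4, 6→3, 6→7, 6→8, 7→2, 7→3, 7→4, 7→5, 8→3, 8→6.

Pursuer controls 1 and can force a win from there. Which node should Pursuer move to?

5

A0 = {4}
A1: add {5} — 5 (Pursuer) has 5→4.
A2: add {1} — 1 (Pursuer) has 1→5.
A3 = A2; e.g. 2 (Pursuer) has no edge into A2. Fixed point.
From 1, successor 5 is in the attractor (rank 1); the other successor 3 is not.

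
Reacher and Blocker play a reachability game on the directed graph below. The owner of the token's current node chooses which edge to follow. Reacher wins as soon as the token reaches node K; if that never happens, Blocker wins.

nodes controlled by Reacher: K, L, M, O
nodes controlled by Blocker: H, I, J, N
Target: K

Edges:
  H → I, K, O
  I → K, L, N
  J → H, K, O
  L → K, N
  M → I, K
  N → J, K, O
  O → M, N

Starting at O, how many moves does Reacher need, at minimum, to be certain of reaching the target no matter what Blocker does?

2

A0 = {K}
A1: add {L, M} — L (Reacher) has L→K; M (Reacher) has M→K.
A2: add {O} — O (Reacher) has O→M.
A3 = A2; e.g. H (Blocker) can still go to I. Fixed point.
O enters the attractor at level 2, so Reacher can force the target in 2 moves from there.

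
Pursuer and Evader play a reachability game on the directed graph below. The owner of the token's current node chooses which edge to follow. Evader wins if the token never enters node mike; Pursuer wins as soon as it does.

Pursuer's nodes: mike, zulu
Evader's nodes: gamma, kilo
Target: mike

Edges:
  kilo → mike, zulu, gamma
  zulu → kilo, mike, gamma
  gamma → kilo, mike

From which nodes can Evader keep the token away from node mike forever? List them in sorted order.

A0 = {mike}
A1: add {zulu} — zulu (Pursuer) has zulu→mike.
A2 = A1; e.g. kilo (Evader) can still go to gamma. Fixed point.
Pursuer's attractor = {mike, zulu}; Evader avoids the target exactly from the complement.

gamma, kilo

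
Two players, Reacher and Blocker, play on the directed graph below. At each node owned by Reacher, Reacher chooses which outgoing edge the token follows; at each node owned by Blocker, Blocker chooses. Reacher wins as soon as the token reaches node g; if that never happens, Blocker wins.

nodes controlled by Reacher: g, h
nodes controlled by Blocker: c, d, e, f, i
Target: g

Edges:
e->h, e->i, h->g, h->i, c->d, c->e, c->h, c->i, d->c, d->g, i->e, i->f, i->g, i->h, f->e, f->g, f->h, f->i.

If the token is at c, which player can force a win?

Blocker

A0 = {g}
A1: add {h} — h (Reacher) has h→g.
A2 = A1; e.g. c (Blocker) can still go to d. Fixed point.
c never enters the attractor, so Blocker can avoid the target forever.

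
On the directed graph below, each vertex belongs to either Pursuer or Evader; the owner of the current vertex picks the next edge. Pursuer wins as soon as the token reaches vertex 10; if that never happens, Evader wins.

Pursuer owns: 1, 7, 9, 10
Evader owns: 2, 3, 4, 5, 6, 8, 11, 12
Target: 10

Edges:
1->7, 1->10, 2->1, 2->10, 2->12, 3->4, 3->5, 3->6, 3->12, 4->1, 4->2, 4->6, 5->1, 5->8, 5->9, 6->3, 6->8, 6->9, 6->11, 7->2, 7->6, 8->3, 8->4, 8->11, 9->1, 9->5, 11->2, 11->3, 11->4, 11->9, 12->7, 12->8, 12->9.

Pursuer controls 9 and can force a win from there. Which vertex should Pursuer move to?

A0 = {10}
A1: add {1} — 1 (Pursuer) has 1→10.
A2: add {9} — 9 (Pursuer) has 9→1.
A3 = A2; e.g. 2 (Evader) can still go to 12. Fixed point.
From 9, successor 1 is in the attractor (rank 1); the other successor 5 is not.

1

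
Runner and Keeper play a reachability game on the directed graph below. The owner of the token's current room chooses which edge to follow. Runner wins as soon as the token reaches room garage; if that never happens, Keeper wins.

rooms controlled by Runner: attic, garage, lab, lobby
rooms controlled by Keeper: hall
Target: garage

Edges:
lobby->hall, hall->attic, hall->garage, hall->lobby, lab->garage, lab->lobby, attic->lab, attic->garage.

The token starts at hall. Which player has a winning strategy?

A0 = {garage}
A1: add {attic, lab} — lab (Runner) has lab→garage; attic (Runner) has attic→garage.
A2 = A1; e.g. hall (Keeper) can still go to lobby. Fixed point.
hall never enters the attractor, so Keeper can avoid the target forever.

Keeper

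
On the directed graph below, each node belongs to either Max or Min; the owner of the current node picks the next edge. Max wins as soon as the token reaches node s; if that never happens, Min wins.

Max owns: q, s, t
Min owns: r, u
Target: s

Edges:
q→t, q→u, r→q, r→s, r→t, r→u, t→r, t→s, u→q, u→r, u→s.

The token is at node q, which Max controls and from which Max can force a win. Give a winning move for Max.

t

A0 = {s}
A1: add {t} — t (Max) has t→s.
A2: add {q} — q (Max) has q→t.
A3 = A2; e.g. r (Min) can still go to u. Fixed point.
From q, successor t is in the attractor (rank 1); the other successor u is not.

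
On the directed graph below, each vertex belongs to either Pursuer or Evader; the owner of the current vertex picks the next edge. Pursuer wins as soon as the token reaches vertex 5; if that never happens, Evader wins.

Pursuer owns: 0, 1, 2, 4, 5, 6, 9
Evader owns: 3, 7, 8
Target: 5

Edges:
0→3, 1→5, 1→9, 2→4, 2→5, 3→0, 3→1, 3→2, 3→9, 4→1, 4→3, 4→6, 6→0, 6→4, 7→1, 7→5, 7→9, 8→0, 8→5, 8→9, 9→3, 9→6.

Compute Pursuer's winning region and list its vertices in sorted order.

1, 2, 4, 5, 6, 7, 9

A0 = {5}
A1: add {1, 2} — 1 (Pursuer) has 1→5; 2 (Pursuer) has 2→5.
A2: add {4} — 4 (Pursuer) has 4→1.
A3: add {6} — 6 (Pursuer) has 6→4.
A4: add {9} — 9 (Pursuer) has 9→6.
A5: add {7} — 7 (Evader): all of {1, 5, 9} already in.
A6 = A5; e.g. 0 (Pursuer) has no edge into A5. Fixed point.
Pursuer's winning region = {1, 2, 4, 5, 6, 7, 9}.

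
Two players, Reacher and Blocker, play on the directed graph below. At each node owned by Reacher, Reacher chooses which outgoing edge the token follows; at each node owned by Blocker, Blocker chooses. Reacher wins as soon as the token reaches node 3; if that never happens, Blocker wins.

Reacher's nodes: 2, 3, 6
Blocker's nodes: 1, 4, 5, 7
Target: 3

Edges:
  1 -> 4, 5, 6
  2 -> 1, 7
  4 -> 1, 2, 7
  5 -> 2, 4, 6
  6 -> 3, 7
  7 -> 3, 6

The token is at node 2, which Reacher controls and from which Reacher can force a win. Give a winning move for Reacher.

7

A0 = {3}
A1: add {6} — 6 (Reacher) has 6→3.
A2: add {7} — 7 (Blocker): all of {3, 6} already in.
A3: add {2} — 2 (Reacher) has 2→7.
A4 = A3; e.g. 1 (Blocker) can still go to 4. Fixed point.
From 2, successor 7 is in the attractor (rank 2); the other successor 1 is not.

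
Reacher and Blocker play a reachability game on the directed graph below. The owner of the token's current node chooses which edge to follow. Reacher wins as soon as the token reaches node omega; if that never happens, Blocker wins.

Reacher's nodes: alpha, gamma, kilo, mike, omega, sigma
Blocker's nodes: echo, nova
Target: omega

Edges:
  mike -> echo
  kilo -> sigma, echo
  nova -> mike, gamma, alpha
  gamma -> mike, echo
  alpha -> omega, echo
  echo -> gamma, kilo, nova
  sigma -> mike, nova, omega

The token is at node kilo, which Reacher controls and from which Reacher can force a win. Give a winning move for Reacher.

sigma

A0 = {omega}
A1: add {alpha, sigma} — sigma (Reacher) has sigma→omega; alpha (Reacher) has alpha→omega.
A2: add {kilo} — kilo (Reacher) has kilo→sigma.
A3 = A2; e.g. mike (Reacher) has no edge into A2. Fixed point.
From kilo, successor sigma is in the attractor (rank 1); the other successor echo is not.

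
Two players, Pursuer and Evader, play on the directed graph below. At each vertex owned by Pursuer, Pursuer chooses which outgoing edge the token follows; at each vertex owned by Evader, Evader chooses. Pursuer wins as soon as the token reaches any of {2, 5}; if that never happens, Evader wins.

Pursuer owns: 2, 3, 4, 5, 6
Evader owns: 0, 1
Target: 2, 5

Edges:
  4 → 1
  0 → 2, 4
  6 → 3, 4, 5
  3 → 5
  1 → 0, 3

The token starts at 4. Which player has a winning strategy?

Evader

A0 = {2, 5}
A1: add {3, 6} — 3 (Pursuer) has 3→5; 6 (Pursuer) has 6→5.
A2 = A1; e.g. 0 (Evader) can still go to 4. Fixed point.
4 never enters the attractor, so Evader can avoid the target forever.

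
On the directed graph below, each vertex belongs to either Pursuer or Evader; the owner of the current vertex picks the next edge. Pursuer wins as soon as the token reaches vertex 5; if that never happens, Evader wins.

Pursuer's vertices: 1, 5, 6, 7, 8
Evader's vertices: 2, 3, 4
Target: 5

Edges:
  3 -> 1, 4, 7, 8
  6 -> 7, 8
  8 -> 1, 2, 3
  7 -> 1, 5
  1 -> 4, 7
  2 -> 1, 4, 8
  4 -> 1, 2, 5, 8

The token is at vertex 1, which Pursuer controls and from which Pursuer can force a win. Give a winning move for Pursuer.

A0 = {5}
A1: add {7} — 7 (Pursuer) has 7→5.
A2: add {1, 6} — 1 (Pursuer) has 1→7; 6 (Pursuer) has 6→7.
A3: add {8} — 8 (Pursuer) has 8→1.
A4 = A3; e.g. 2 (Evader) can still go to 4. Fixed point.
From 1, successor 7 is in the attractor (rank 1); the other successor 4 is not.

7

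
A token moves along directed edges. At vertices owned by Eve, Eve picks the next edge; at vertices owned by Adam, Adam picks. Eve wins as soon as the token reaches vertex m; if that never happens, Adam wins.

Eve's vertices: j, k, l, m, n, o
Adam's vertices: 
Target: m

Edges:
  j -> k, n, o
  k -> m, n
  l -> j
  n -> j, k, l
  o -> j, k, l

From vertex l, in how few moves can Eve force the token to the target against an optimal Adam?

3

A0 = {m}
A1: add {k} — k (Eve) has k→m.
A2: add {j, n, o} — j (Eve) has j→k; n (Eve) has n→k; o (Eve) has o→k.
A3: add {l} — l (Eve) has l→j.
A3 = all vertices. Fixed point.
l enters the attractor at level 3, so Eve can force the target in 3 moves from there.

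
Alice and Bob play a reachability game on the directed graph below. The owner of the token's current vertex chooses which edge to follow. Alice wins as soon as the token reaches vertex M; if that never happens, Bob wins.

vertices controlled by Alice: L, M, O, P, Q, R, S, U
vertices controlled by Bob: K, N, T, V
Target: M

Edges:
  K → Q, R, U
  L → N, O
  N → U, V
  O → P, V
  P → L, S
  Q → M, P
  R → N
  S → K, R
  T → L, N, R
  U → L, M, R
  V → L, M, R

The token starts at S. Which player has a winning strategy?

Bob

A0 = {M}
A1: add {Q, U} — Q (Alice) has Q→M; U (Alice) has U→M.
A2 = A1; e.g. K (Bob) can still go to R. Fixed point.
S never enters the attractor, so Bob can avoid the target forever.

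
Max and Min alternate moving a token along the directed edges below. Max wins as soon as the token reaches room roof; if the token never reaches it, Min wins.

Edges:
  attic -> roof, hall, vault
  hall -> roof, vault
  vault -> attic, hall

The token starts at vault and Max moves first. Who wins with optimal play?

Track states (vertex, player-to-move).
A0 = {(roof,Max), (roof,Min)}
A1: add {(attic,Max), (hall,Max)}.
A2: add {(vault,Min)}.
A3 = A2; e.g. (attic,Min) stays out. (vault,Max) never enters ⇒ Min avoids the target.

Min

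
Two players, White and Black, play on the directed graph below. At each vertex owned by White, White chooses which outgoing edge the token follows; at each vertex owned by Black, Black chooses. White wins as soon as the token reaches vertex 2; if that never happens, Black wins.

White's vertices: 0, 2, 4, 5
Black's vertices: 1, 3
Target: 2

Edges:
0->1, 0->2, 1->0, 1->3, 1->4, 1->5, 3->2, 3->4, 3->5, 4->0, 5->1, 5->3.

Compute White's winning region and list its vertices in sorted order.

A0 = {2}
A1: add {0} — 0 (White) has 0→2.
A2: add {4} — 4 (White) has 4→0.
A3 = A2; e.g. 1 (Black) can still go to 3. Fixed point.
White's winning region = {0, 2, 4}.

0, 2, 4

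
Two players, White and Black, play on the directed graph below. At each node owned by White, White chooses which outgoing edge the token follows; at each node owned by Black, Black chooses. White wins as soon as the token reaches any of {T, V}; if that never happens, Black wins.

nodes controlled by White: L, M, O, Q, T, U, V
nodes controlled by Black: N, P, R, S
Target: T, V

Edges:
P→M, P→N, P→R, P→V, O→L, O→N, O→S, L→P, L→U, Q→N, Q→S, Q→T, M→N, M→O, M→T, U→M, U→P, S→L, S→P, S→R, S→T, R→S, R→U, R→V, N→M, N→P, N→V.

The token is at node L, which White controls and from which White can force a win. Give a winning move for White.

A0 = {T, V}
A1: add {M, Q} — M (White) has M→T; Q (White) has Q→T.
A2: add {U} — U (White) has U→M.
A3: add {L} — L (White) has L→U.
A4: add {O} — O (White) has O→L.
A5 = A4; e.g. N (Black) can still go to P. Fixed point.
From L, successor U is in the attractor (rank 2); the other successor P is not.

U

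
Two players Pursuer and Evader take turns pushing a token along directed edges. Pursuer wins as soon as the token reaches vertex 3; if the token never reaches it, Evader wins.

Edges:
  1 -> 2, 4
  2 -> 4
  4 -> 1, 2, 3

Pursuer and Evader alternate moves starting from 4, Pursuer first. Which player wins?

Pursuer

Track states (vertex, player-to-move).
A0 = {(3,Pursuer), (3,Evader)}
A1: add {(4,Pursuer)}.
(4,Pursuer) ∈ A1 ⇒ Pursuer forces the target.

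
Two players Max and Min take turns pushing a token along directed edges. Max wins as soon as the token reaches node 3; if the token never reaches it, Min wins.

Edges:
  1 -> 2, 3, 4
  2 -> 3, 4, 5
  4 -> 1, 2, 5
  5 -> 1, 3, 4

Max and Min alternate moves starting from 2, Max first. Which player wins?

Max

Track states (vertex, player-to-move).
A0 = {(3,Max), (3,Min)}
A1: add {(1,Max), (2,Max), (5,Max)}.
(2,Max) ∈ A1 ⇒ Max forces the target.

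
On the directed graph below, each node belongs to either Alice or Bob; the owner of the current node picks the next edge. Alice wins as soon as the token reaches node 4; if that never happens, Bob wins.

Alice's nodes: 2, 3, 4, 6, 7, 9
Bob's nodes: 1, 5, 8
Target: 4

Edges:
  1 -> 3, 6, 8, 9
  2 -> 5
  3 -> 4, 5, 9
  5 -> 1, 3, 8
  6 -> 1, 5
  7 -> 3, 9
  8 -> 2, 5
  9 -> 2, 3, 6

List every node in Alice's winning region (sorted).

3, 4, 7, 9

A0 = {4}
A1: add {3} — 3 (Alice) has 3→4.
A2: add {7, 9} — 7 (Alice) has 7→3; 9 (Alice) has 9→3.
A3 = A2; e.g. 1 (Bob) can still go to 6. Fixed point.
Alice's winning region = {3, 4, 7, 9}.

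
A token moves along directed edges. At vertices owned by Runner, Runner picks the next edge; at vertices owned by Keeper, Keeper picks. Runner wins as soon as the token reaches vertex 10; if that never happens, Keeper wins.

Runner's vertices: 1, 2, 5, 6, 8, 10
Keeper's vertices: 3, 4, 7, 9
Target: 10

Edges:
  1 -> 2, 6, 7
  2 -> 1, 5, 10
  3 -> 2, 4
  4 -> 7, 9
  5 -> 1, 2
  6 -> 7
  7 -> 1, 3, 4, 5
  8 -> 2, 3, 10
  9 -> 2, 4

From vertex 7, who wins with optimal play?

A0 = {10}
A1: add {2, 8} — 2 (Runner) has 2→10; 8 (Runner) has 8→10.
A2: add {1, 5} — 1 (Runner) has 1→2; 5 (Runner) has 5→2.
A3 = A2; e.g. 3 (Keeper) can still go to 4. Fixed point.
7 never enters the attractor, so Keeper can avoid the target forever.

Keeper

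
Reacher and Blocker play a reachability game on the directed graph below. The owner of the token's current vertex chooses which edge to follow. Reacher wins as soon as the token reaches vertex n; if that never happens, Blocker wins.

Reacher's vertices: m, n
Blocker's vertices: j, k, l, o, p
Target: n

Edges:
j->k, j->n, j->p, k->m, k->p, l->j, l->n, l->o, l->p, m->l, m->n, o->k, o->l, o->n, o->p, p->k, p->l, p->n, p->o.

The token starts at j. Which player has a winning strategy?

A0 = {n}
A1: add {m} — m (Reacher) has m→n.
A2 = A1; e.g. j (Blocker) can still go to k. Fixed point.
j never enters the attractor, so Blocker can avoid the target forever.

Blocker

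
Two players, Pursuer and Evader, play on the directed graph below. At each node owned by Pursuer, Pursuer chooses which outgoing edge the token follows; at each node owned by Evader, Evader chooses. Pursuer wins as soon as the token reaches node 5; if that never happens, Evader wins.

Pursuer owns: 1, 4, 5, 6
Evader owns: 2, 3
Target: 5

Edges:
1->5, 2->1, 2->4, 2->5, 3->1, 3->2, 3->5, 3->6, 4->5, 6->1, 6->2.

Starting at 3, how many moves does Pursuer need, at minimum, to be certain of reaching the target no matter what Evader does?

3

A0 = {5}
A1: add {1, 4} — 1 (Pursuer) has 1→5; 4 (Pursuer) has 4→5.
A2: add {2, 6} — 2 (Evader): all of {1, 4, 5} already in; 6 (Pursuer) has 6→1.
A3: add {3} — 3 (Evader): all of {1, 2, 5, 6} already in.
A3 = all vertices. Fixed point.
3 enters the attractor at level 3, so Pursuer can force the target in 3 moves from there.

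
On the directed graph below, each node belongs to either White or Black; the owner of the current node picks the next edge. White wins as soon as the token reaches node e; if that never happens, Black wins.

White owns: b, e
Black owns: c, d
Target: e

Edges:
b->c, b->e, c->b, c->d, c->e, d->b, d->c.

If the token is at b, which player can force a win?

A0 = {e}
A1: add {b} — b (White) has b→e.
A2 = A1; e.g. c (Black) can still go to d. Fixed point.
b ∈ A1, so White can force the target.

White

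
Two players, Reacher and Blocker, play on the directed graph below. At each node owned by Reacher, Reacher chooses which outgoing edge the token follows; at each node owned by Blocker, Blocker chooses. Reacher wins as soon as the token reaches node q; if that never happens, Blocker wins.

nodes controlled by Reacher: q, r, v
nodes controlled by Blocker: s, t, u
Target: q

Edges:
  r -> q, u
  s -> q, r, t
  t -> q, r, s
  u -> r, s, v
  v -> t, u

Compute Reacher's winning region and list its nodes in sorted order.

A0 = {q}
A1: add {r} — r (Reacher) has r→q.
A2 = A1; e.g. s (Blocker) can still go to t. Fixed point.
Reacher's winning region = {q, r}.

q, r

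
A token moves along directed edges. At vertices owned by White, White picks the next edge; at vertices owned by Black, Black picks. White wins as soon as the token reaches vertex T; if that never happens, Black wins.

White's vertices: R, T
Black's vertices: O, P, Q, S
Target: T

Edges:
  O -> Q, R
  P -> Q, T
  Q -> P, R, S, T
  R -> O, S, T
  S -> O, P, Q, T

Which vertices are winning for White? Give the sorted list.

R, T

A0 = {T}
A1: add {R} — R (White) has R→T.
A2 = A1; e.g. O (Black) can still go to Q. Fixed point.
White's winning region = {R, T}.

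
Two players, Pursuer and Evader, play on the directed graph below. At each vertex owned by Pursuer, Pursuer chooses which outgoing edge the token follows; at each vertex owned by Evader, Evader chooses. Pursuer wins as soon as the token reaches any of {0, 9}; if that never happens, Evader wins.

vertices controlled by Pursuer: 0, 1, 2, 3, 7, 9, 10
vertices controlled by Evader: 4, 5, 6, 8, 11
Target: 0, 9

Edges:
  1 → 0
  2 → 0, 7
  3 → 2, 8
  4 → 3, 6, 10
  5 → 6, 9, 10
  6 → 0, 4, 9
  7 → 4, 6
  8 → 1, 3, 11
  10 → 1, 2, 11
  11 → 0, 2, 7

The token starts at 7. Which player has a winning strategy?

Evader

A0 = {0, 9}
A1: add {1, 2} — 1 (Pursuer) has 1→0; 2 (Pursuer) has 2→0.
A2: add {3, 10} — 3 (Pursuer) has 3→2; 10 (Pursuer) has 10→1.
A3 = A2; e.g. 4 (Evader) can still go to 6. Fixed point.
7 never enters the attractor, so Evader can avoid the target forever.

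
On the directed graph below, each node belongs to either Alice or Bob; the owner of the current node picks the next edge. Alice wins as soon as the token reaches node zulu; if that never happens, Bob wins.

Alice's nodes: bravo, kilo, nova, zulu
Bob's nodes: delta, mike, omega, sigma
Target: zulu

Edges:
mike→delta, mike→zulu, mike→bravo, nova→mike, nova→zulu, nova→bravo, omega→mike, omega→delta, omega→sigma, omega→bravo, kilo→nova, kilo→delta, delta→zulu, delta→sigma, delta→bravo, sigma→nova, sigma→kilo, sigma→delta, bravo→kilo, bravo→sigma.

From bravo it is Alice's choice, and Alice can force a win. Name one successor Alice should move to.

A0 = {zulu}
A1: add {nova} — nova (Alice) has nova→zulu.
A2: add {kilo} — kilo (Alice) has kilo→nova.
A3: add {bravo} — bravo (Alice) has bravo→kilo.
A4 = A3; e.g. mike (Bob) can still go to delta. Fixed point.
From bravo, successor kilo is in the attractor (rank 2); the other successor sigma is not.

kilo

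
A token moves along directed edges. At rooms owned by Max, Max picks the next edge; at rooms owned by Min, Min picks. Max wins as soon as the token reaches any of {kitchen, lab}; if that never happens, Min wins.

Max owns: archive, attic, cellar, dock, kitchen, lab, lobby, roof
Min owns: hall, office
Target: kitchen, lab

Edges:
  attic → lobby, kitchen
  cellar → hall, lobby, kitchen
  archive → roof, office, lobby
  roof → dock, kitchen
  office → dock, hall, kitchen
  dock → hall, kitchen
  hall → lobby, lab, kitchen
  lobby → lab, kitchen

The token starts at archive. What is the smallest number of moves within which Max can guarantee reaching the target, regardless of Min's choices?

A0 = {kitchen, lab}
A1: add {attic, cellar, dock, lobby, roof} — attic (Max) has attic→kitchen; cellar (Max) has cellar→kitchen; roof (Max) has roof→kitchen; dock (Max) has dock→kitchen; lobby (Max) has lobby→lab.
A2: add {archive, hall} — archive (Max) has archive→roof; hall (Min): all of {lobby, lab, kitchen} already in.
archive enters the attractor at level 2, so Max can force the target in 2 moves from there.

2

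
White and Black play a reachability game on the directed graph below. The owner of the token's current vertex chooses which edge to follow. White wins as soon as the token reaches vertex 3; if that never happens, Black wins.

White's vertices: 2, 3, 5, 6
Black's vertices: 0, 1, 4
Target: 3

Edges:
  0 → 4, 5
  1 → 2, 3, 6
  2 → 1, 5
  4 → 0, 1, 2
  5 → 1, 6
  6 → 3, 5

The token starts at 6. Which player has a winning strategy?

A0 = {3}
A1: add {6} — 6 (White) has 6→3.
6 ∈ A1, so White can force the target.

White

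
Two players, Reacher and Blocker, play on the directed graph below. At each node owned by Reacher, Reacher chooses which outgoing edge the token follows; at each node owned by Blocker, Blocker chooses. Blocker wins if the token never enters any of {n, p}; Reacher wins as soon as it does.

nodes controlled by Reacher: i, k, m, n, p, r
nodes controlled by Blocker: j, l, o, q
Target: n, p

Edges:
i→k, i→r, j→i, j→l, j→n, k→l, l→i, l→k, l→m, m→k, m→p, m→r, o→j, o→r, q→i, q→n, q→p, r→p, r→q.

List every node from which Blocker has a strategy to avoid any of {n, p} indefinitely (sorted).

j, k, l, o

A0 = {n, p}
A1: add {m, r} — m (Reacher) has m→p; r (Reacher) has r→p.
A2: add {i} — i (Reacher) has i→r.
A3: add {q} — q (Blocker): all of {i, n, p} already in.
A4 = A3; e.g. j (Blocker) can still go to l. Fixed point.
Reacher's attractor = {i, m, n, p, q, r}; Blocker avoids the target exactly from the complement.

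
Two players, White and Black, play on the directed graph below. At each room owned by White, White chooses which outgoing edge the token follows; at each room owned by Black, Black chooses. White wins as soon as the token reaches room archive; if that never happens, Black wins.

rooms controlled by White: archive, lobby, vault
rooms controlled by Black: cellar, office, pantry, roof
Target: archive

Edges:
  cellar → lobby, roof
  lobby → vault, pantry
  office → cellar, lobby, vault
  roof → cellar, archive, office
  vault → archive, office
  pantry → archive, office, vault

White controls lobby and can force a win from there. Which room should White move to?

vault

A0 = {archive}
A1: add {vault} — vault (White) has vault→archive.
A2: add {lobby} — lobby (White) has lobby→vault.
A3 = A2; e.g. cellar (Black) can still go to roof. Fixed point.
From lobby, successor vault is in the attractor (rank 1); the other successor pantry is not.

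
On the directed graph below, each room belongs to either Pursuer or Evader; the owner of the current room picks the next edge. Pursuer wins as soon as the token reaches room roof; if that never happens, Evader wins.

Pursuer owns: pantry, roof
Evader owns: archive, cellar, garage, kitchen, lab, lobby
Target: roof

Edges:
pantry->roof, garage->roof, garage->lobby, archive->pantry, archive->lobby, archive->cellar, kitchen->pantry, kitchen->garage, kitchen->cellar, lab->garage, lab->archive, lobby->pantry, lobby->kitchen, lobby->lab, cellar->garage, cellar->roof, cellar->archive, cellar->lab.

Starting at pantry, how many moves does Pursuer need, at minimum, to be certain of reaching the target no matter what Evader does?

1

A0 = {roof}
A1: add {pantry} — pantry (Pursuer) has pantry→roof.
A2 = A1; e.g. garage (Evader) can still go to lobby. Fixed point.
pantry enters the attractor at level 1, so Pursuer can force the target in 1 move from there.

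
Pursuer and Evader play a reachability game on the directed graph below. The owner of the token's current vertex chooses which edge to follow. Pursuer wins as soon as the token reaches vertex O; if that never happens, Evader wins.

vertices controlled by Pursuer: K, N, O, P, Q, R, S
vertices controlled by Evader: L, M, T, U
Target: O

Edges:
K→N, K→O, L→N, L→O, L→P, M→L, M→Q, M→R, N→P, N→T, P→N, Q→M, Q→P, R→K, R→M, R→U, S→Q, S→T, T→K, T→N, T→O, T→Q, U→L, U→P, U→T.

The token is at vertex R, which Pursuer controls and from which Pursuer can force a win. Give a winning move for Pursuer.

K

A0 = {O}
A1: add {K} — K (Pursuer) has K→O.
A2: add {R} — R (Pursuer) has R→K.
A3 = A2; e.g. L (Evader) can still go to N. Fixed point.
From R, successor K is in the attractor (rank 1); the other successors M, U are not.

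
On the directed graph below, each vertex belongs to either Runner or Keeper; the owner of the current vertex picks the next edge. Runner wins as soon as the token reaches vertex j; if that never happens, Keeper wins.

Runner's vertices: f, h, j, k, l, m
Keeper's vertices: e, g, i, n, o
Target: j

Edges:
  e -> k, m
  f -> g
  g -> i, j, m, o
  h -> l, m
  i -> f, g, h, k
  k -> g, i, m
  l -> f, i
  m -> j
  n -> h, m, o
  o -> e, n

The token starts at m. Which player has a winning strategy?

Runner

A0 = {j}
A1: add {m} — m (Runner) has m→j.
m ∈ A1, so Runner can force the target.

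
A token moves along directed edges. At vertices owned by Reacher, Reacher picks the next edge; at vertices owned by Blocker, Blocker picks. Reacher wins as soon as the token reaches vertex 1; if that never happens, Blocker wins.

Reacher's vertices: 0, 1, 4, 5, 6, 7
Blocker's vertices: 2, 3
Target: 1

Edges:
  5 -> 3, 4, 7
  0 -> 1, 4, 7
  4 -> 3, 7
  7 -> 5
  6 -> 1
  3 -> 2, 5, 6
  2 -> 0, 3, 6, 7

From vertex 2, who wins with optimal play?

A0 = {1}
A1: add {0, 6} — 0 (Reacher) has 0→1; 6 (Reacher) has 6→1.
A2 = A1; e.g. 2 (Blocker) can still go to 3. Fixed point.
2 never enters the attractor, so Blocker can avoid the target forever.

Blocker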